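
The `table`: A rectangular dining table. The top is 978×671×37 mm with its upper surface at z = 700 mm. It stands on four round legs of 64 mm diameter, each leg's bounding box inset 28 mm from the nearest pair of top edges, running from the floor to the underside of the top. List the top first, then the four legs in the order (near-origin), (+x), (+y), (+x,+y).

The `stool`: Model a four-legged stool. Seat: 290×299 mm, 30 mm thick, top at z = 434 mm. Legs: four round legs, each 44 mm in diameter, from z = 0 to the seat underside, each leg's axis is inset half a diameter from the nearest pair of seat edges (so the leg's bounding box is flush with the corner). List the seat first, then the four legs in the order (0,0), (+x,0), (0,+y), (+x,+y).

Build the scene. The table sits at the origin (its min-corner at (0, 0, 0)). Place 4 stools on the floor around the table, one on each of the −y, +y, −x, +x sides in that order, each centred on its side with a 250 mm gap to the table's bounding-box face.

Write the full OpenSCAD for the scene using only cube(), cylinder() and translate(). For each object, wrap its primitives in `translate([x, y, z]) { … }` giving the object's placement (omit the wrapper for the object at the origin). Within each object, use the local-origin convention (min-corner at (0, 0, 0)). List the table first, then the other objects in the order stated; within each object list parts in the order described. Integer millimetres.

translate([0, 0, 663]) cube([978, 671, 37]);
translate([60, 60, 0]) cylinder(h = 663, r = 32);
translate([918, 60, 0]) cylinder(h = 663, r = 32);
translate([60, 611, 0]) cylinder(h = 663, r = 32);
translate([918, 611, 0]) cylinder(h = 663, r = 32);
translate([344, -549, 0]) {
  translate([0, 0, 404]) cube([290, 299, 30]);
  translate([22, 22, 0]) cylinder(h = 404, r = 22);
  translate([268, 22, 0]) cylinder(h = 404, r = 22);
  translate([22, 277, 0]) cylinder(h = 404, r = 22);
  translate([268, 277, 0]) cylinder(h = 404, r = 22);
}
translate([344, 921, 0]) {
  translate([0, 0, 404]) cube([290, 299, 30]);
  translate([22, 22, 0]) cylinder(h = 404, r = 22);
  translate([268, 22, 0]) cylinder(h = 404, r = 22);
  translate([22, 277, 0]) cylinder(h = 404, r = 22);
  translate([268, 277, 0]) cylinder(h = 404, r = 22);
}
translate([-540, 186, 0]) {
  translate([0, 0, 404]) cube([290, 299, 30]);
  translate([22, 22, 0]) cylinder(h = 404, r = 22);
  translate([268, 22, 0]) cylinder(h = 404, r = 22);
  translate([22, 277, 0]) cylinder(h = 404, r = 22);
  translate([268, 277, 0]) cylinder(h = 404, r = 22);
}
translate([1228, 186, 0]) {
  translate([0, 0, 404]) cube([290, 299, 30]);
  translate([22, 22, 0]) cylinder(h = 404, r = 22);
  translate([268, 22, 0]) cylinder(h = 404, r = 22);
  translate([22, 277, 0]) cylinder(h = 404, r = 22);
  translate([268, 277, 0]) cylinder(h = 404, r = 22);
}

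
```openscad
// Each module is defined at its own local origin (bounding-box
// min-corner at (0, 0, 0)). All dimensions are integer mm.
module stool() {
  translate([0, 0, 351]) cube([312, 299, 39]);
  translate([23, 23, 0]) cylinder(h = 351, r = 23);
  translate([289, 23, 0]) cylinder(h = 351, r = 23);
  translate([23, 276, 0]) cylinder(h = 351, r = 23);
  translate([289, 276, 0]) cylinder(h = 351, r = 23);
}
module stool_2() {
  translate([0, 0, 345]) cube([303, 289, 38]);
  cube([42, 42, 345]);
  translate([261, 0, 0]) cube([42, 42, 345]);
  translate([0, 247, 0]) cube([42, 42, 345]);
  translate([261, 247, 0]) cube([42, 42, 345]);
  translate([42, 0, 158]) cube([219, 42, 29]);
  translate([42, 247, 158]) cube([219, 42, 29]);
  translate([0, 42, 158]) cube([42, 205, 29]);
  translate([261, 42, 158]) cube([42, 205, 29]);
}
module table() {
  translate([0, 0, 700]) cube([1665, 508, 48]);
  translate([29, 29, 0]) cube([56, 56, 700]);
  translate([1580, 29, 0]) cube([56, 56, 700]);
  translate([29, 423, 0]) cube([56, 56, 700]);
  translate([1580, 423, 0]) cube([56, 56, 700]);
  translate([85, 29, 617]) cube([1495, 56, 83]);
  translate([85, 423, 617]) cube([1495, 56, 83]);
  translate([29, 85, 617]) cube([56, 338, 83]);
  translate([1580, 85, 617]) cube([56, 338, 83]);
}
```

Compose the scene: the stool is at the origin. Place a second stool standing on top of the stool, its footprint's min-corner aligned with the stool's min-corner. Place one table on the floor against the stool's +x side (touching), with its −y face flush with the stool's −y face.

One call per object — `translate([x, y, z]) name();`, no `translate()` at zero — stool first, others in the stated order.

stool();
translate([0, 0, 390]) stool_2();
translate([312, 0, 0]) table();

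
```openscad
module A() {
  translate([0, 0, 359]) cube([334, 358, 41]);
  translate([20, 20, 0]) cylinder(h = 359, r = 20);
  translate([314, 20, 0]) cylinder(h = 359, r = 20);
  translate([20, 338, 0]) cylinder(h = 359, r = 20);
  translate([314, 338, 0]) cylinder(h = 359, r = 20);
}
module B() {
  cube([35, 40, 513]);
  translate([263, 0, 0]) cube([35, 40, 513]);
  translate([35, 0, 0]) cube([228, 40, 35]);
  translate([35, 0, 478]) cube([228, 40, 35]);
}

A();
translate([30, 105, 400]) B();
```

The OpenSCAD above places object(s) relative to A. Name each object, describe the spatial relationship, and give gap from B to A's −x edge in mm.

The picture frame's min-x is at 30; the stool's min-x is 0; gap = 30 mm.

A is a stool. B is a picture frame. The picture frame is on top of the stool. The gap from the picture frame to the stool's −x edge is 30 mm.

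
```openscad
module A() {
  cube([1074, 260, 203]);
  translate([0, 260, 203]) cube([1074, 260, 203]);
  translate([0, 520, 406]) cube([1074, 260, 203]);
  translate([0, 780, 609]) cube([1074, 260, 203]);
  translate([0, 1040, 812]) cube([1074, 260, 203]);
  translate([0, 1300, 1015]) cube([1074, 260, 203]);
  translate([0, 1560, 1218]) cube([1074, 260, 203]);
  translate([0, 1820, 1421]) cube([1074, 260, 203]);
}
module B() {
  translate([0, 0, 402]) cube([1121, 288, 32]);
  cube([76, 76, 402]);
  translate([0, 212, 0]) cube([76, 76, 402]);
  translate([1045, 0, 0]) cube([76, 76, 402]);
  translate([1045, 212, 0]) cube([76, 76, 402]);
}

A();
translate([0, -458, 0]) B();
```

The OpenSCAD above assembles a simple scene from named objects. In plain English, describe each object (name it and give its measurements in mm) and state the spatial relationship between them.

A is a straight staircase of 8 solid steps. Each step is 1074 mm wide (x), 260 mm deep (y, the going) and 203 mm tall (the rise). The first step rests on the floor; each subsequent step sits one going further in +y and one rise higher in +z, directly behind and above the previous step with no overlap.

B is a long wooden bench with a 1121 mm (x) × 288 mm (y) seat, 32 mm thick, its top surface 434 mm above the floor. Four 76 mm square legs at the seat corners, flush with the edges, run from z = 0 to the seat underside.

The bench is on the floor beside the staircase on its −y side.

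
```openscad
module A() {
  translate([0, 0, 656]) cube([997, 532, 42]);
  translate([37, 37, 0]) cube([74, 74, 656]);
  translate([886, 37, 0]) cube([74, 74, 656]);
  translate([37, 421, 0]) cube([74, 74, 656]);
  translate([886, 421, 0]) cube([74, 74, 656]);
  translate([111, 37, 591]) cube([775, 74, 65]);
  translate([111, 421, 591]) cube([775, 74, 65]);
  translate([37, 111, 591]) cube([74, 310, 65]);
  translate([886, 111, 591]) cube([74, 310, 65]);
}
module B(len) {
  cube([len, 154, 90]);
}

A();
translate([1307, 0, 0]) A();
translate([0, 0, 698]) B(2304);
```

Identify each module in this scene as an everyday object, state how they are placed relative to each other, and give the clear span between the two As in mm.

A is a table. B is a beam. A beam spans the tops of two tables. The clear span between the two tables is 310 mm.

Second table starts at x = 1307; first ends at x = 997; clear span = 1307 − 997 = 310 mm.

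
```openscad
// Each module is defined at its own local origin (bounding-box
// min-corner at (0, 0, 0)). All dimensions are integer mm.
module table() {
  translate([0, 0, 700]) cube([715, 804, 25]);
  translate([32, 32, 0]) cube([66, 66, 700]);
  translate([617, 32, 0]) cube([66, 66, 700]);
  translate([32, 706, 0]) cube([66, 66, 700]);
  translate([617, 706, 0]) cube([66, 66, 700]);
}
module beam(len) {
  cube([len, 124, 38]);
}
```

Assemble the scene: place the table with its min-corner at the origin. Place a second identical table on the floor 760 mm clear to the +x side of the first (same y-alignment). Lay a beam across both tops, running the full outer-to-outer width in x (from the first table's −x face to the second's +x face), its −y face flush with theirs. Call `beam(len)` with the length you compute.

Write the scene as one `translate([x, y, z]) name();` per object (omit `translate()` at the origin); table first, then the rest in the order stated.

table();
translate([1475, 0, 0]) table();
translate([0, 0, 725]) beam(2190);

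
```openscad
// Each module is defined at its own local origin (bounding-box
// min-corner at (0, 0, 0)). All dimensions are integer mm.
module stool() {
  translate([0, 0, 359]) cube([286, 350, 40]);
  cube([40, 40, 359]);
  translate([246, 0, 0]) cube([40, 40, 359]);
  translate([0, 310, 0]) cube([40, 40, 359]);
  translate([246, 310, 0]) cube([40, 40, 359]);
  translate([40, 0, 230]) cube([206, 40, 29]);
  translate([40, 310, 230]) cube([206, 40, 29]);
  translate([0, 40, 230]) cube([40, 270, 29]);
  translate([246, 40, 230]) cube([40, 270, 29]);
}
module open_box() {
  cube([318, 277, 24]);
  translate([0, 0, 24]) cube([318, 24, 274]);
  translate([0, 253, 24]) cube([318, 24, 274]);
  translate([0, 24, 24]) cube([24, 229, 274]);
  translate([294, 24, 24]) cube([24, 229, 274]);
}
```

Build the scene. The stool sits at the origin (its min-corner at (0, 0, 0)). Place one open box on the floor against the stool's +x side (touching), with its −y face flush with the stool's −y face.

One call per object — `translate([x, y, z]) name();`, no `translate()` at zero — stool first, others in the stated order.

stool();
translate([286, 0, 0]) open_box();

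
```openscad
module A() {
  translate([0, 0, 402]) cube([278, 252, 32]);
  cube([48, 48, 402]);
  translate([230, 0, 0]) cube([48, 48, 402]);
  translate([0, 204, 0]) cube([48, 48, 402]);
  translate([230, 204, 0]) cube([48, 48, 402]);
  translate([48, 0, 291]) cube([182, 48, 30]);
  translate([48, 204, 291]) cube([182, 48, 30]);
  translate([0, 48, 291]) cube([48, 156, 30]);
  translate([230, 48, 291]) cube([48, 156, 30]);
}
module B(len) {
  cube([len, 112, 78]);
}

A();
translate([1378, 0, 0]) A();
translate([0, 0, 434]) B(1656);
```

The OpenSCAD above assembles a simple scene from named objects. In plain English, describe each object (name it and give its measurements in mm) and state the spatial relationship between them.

A is a simple wooden stool: a rectangular seat 278 mm (x) by 252 mm (y), 32 mm thick, top face at z = 434 mm, on four square legs, each 48×48 mm in cross-section. The legs rest on z = 0, each flush with a corner of the seat. Four stretchers, 48 mm wide and 30 mm tall, connect adjacent legs with their undersides at z = 291 mm, each running between the inner faces of the legs it joins and aligned with the legs' outer faces on the other axis.

B is a rectangular beam 1656 mm long (x), 112 mm deep (y), 78 mm thick (z).

The beam spans the tops of two stools placed 1100 mm apart, resting at z = 434 mm.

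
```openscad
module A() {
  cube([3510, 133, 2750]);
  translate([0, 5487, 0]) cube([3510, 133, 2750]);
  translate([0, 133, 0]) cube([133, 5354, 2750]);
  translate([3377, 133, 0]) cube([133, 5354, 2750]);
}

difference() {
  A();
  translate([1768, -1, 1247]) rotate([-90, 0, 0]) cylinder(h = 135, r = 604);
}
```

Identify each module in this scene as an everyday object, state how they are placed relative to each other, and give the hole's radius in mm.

The subtracted cylinder has r = 604 mm.

A is a house frame. The house frame has a circular hole through its front wall. The hole's radius is 604 mm.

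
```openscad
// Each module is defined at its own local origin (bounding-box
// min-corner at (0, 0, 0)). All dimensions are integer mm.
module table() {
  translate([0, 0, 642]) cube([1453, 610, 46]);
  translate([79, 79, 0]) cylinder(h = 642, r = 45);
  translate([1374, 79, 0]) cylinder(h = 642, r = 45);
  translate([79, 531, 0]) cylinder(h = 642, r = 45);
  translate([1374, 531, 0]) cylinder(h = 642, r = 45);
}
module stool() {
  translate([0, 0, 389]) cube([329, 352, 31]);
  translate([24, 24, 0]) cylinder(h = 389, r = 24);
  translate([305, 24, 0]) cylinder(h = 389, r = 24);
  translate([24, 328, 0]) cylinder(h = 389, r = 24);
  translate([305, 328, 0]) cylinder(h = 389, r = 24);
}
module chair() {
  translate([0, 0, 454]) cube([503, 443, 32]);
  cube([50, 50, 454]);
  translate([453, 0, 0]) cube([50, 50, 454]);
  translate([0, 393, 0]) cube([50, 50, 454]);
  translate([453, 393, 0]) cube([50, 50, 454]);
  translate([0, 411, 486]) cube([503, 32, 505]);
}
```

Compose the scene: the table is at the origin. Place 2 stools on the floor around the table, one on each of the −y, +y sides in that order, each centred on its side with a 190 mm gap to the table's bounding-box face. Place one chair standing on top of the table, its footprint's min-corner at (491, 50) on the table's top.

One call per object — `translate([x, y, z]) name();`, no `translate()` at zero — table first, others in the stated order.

table();
translate([562, -542, 0]) stool();
translate([562, 800, 0]) stool();
translate([491, 50, 688]) chair();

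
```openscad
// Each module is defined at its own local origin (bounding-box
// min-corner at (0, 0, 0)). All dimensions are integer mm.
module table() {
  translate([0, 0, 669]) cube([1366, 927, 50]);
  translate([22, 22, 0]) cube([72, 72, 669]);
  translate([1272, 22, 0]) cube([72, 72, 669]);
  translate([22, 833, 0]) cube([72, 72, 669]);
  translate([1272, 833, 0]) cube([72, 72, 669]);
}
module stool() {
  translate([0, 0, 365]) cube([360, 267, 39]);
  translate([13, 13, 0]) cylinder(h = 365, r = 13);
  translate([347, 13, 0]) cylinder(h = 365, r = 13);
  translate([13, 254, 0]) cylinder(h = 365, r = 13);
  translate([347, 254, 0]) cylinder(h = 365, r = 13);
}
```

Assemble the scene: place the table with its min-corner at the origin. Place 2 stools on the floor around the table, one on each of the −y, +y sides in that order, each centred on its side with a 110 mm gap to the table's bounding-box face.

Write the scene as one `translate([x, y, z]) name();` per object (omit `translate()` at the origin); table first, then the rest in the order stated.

table();
translate([503, -377, 0]) stool();
translate([503, 1037, 0]) stool();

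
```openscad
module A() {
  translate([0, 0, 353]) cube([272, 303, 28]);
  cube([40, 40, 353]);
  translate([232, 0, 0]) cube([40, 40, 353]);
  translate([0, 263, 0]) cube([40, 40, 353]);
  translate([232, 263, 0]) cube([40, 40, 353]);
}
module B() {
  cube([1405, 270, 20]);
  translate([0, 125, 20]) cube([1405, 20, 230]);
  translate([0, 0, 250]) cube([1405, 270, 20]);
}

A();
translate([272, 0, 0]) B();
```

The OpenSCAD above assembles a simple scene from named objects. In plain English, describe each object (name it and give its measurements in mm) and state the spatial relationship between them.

A is a four-legged stool. The seat is a 272×303×28 mm slab whose top surface is at z = 381 mm; four square legs, each 40×40 mm in cross-section, run from the floor (z = 0) to the underside of the seat, each flush with a corner of the seat.

B is an I-beam lying along x, 1405 mm long. Overall section height 270 mm. Two flanges 270 mm wide (y) and 20 mm thick, one on the floor and one at the top; a web 20 mm thick runs between them, centred on the flange width.

The I-beam is against the stool's +x side, with their −y faces flush.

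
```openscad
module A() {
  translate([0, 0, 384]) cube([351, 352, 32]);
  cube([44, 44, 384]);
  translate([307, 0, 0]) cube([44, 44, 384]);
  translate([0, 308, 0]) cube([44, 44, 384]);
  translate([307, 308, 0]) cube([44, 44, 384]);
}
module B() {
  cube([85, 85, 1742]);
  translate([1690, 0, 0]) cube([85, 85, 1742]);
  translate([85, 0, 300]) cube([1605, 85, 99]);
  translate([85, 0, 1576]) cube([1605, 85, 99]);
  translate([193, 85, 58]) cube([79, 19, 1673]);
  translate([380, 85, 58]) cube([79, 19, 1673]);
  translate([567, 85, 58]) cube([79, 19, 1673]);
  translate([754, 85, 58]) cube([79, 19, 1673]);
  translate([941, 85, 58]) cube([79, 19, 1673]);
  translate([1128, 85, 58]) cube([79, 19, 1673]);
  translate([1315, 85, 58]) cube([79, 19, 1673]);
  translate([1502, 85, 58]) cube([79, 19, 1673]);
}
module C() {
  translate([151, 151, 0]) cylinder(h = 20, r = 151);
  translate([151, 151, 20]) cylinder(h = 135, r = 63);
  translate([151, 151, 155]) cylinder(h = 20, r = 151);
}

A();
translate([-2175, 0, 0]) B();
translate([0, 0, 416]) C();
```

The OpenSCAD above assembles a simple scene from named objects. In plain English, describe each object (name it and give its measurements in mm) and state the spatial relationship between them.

A is a four-legged stool. The seat is 351×352 mm, 32 mm thick, top at z = 416 mm. It stands on four square legs, each 44×44 mm in cross-section, from z = 0 to the seat underside, each flush with a corner of the seat.

B is a fence section. Two 85×85 mm posts, 1742 mm tall, stand on the floor with a clear span of 1605 mm between their inner faces. Two horizontal rails of 85×99 mm section span the gap between the posts with their undersides at z = 300 mm and z = 1576 mm, flush with the posts' −y face. 8 pickets, each 79 mm wide, 19 mm thick and 1673 mm tall, are fixed to the +y face of the rails with their bottoms at z = 58 mm, evenly spaced across the span with equal gaps (rounded down to the nearest mm) at the −x end and between each pair — any rounding remainder accumulates at the +x end.

C is a spool: two coaxial disc flanges of radius 151 mm and thickness 20 mm, joined by a core cylinder of radius 63 mm and height 135 mm. The lower flange rests on z = 0 and the three cylinders share a vertical axis.

The fence section is on the floor beside the stool on its −x side. The spool is on top of the stool.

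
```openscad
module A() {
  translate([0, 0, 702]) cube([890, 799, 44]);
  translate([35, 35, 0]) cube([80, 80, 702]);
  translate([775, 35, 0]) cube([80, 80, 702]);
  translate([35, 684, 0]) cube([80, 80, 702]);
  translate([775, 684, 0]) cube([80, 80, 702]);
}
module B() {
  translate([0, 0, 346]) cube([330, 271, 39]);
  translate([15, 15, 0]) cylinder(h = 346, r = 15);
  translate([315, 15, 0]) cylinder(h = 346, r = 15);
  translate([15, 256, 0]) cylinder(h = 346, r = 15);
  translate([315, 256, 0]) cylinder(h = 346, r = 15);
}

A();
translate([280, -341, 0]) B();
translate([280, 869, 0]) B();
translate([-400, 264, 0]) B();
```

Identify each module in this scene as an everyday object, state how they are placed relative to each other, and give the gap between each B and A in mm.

Each stool's nearest face is 70 mm from the table's bounding box.

A is a table. B is a stool. Three stools sit around the table at the −y, +y, −x sides. The gap between each stool and the table is 70 mm.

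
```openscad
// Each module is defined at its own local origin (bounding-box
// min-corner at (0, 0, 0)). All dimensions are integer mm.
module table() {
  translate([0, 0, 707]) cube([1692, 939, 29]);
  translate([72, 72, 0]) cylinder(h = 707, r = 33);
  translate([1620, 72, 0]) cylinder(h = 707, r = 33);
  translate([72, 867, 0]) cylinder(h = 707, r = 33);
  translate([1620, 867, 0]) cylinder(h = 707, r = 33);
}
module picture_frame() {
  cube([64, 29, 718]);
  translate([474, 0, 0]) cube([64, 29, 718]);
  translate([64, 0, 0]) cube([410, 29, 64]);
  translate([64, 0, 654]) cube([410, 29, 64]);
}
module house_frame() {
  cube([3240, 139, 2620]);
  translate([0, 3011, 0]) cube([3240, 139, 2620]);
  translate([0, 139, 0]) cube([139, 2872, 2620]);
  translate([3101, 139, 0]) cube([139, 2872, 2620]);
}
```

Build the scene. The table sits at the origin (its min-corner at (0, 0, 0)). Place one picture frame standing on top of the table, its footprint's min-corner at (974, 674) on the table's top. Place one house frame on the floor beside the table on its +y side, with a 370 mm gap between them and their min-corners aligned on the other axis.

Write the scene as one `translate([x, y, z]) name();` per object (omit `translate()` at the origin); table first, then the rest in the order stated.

table();
translate([974, 674, 736]) picture_frame();
translate([0, 1309, 0]) house_frame();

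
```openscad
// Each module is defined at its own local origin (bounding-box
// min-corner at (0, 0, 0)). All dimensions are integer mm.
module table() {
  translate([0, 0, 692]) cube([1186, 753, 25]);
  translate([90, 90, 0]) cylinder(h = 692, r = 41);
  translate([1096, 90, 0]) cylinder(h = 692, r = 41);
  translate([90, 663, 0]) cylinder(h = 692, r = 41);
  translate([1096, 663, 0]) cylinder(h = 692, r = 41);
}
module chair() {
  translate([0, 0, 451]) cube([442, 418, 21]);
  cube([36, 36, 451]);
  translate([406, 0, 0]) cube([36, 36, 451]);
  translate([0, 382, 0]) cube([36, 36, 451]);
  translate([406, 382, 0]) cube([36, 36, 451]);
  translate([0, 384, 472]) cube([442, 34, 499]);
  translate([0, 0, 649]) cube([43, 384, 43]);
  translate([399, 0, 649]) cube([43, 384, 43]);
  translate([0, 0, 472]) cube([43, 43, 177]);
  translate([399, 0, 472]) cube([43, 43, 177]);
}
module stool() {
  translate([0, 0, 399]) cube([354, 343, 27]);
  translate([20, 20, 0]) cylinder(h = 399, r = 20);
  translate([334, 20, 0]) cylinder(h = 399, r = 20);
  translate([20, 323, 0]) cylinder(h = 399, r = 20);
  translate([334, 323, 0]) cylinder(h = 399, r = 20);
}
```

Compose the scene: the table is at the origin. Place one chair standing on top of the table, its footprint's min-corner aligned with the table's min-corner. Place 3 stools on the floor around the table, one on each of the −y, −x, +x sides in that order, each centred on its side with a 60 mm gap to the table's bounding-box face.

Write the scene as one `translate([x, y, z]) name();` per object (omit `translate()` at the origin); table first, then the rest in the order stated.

table();
translate([0, 0, 717]) chair();
translate([416, -403, 0]) stool();
translate([-414, 205, 0]) stool();
translate([1246, 205, 0]) stool();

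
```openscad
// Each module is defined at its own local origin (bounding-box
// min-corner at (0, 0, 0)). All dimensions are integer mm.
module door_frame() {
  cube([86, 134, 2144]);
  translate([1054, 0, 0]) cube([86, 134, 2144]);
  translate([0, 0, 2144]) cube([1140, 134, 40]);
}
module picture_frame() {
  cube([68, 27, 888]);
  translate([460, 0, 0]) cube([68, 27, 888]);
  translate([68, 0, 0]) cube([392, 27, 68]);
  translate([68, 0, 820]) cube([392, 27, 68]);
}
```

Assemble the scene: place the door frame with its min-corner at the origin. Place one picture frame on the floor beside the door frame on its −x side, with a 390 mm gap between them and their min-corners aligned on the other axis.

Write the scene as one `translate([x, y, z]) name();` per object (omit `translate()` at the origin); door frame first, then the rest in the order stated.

door_frame();
translate([-918, 0, 0]) picture_frame();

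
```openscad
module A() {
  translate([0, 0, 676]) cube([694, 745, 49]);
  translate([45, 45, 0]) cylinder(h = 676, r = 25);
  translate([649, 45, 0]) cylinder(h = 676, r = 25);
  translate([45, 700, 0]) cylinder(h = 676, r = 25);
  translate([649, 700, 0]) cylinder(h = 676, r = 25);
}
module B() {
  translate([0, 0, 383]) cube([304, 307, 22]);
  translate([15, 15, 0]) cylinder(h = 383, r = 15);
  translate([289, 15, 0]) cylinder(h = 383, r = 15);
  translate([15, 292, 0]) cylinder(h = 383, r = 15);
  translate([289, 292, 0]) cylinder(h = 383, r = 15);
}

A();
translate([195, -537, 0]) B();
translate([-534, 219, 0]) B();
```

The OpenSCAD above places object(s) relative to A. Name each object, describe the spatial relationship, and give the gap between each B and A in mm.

A is a table. B is a stool. Two stools sit around the table at the −y, −x sides. The gap between each stool and the table is 230 mm.

Each stool's nearest face is 230 mm from the table's bounding box.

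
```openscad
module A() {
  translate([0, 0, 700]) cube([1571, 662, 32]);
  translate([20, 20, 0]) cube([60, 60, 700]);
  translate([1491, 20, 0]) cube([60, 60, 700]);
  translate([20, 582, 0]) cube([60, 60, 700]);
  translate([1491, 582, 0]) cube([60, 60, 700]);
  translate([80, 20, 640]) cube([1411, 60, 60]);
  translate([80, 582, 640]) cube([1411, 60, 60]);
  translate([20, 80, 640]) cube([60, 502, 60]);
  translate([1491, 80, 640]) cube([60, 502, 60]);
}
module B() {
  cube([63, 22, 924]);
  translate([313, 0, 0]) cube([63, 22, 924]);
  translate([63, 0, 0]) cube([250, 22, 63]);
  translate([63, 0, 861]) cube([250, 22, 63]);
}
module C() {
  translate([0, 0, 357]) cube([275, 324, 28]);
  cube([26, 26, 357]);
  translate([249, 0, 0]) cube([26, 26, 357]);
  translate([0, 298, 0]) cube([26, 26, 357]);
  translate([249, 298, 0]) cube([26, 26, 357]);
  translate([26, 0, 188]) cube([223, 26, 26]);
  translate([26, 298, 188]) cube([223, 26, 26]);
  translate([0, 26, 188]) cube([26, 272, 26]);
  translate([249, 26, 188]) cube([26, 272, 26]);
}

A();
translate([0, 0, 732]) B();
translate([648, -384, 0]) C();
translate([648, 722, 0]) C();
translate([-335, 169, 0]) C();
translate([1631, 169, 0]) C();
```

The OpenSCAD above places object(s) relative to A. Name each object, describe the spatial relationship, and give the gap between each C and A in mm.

A is a table. B is a picture frame. C is a stool. The picture frame is on top of the table. Four stools sit around the table at the −y, +y, −x, +x sides. The gap between each stool and the table is 60 mm.

Each stool's nearest face is 60 mm from the table's bounding box.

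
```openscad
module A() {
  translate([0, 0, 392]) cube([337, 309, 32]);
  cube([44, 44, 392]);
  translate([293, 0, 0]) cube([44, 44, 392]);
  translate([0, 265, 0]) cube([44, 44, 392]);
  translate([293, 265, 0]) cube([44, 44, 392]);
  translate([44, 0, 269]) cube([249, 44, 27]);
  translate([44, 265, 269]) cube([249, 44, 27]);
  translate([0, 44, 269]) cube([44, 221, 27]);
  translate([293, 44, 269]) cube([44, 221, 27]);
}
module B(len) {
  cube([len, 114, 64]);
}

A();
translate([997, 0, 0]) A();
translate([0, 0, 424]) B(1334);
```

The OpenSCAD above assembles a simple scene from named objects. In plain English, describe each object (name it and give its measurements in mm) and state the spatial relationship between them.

A is a four-legged stool. The seat is a 337×309×32 mm slab whose top surface is at z = 424 mm; four square legs, each 44×44 mm in cross-section, run from the floor (z = 0) to the underside of the seat, each flush with a corner of the seat. Four stretchers, 44 mm wide and 27 mm tall, connect adjacent legs with their undersides at z = 269 mm, each running between the inner faces of the legs it joins and aligned with the legs' outer faces on the other axis.

B is a rectangular beam 1334 mm long (x), 114 mm deep (y), 64 mm thick (z).

The beam spans the tops of two stools placed 660 mm apart, resting at z = 424 mm.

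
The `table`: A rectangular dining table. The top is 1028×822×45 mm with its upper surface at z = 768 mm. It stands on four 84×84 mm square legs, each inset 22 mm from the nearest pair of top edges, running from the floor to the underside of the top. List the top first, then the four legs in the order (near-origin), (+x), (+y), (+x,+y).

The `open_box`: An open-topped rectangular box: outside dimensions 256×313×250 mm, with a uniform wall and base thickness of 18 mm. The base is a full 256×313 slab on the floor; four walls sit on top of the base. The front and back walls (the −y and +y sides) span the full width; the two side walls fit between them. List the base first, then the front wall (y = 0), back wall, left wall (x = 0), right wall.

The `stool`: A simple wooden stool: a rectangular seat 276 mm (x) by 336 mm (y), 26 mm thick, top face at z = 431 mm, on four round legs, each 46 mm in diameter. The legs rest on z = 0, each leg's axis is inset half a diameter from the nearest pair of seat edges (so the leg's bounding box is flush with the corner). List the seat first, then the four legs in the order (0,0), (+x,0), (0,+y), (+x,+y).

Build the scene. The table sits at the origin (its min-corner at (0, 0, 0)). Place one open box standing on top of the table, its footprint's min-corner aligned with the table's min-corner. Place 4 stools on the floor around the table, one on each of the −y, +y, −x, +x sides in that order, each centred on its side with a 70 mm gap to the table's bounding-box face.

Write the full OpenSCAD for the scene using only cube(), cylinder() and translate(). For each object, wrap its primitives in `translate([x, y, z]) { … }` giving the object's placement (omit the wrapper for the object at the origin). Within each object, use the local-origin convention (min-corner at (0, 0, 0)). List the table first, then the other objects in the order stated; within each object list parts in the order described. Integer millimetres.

translate([0, 0, 723]) cube([1028, 822, 45]);
translate([22, 22, 0]) cube([84, 84, 723]);
translate([922, 22, 0]) cube([84, 84, 723]);
translate([22, 716, 0]) cube([84, 84, 723]);
translate([922, 716, 0]) cube([84, 84, 723]);
translate([0, 0, 768]) {
  cube([256, 313, 18]);
  translate([0, 0, 18]) cube([256, 18, 232]);
  translate([0, 295, 18]) cube([256, 18, 232]);
  translate([0, 18, 18]) cube([18, 277, 232]);
  translate([238, 18, 18]) cube([18, 277, 232]);
}
translate([376, -406, 0]) {
  translate([0, 0, 405]) cube([276, 336, 26]);
  translate([23, 23, 0]) cylinder(h = 405, r = 23);
  translate([253, 23, 0]) cylinder(h = 405, r = 23);
  translate([23, 313, 0]) cylinder(h = 405, r = 23);
  translate([253, 313, 0]) cylinder(h = 405, r = 23);
}
translate([376, 892, 0]) {
  translate([0, 0, 405]) cube([276, 336, 26]);
  translate([23, 23, 0]) cylinder(h = 405, r = 23);
  translate([253, 23, 0]) cylinder(h = 405, r = 23);
  translate([23, 313, 0]) cylinder(h = 405, r = 23);
  translate([253, 313, 0]) cylinder(h = 405, r = 23);
}
translate([-346, 243, 0]) {
  translate([0, 0, 405]) cube([276, 336, 26]);
  translate([23, 23, 0]) cylinder(h = 405, r = 23);
  translate([253, 23, 0]) cylinder(h = 405, r = 23);
  translate([23, 313, 0]) cylinder(h = 405, r = 23);
  translate([253, 313, 0]) cylinder(h = 405, r = 23);
}
translate([1098, 243, 0]) {
  translate([0, 0, 405]) cube([276, 336, 26]);
  translate([23, 23, 0]) cylinder(h = 405, r = 23);
  translate([253, 23, 0]) cylinder(h = 405, r = 23);
  translate([23, 313, 0]) cylinder(h = 405, r = 23);
  translate([253, 313, 0]) cylinder(h = 405, r = 23);
}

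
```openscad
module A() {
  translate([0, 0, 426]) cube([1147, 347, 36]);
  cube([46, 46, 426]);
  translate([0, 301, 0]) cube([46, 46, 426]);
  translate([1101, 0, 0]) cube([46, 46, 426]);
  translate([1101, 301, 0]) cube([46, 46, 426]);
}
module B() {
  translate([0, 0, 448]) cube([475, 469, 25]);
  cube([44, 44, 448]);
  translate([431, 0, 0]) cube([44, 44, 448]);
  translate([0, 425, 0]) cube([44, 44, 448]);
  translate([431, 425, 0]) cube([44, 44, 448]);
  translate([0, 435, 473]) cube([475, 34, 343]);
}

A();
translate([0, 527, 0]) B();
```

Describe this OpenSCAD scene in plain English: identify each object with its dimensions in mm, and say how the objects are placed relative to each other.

A is a bench: a 1147×347 mm seat slab, 36 mm thick, top at z = 462 mm, on four 46×46 mm square legs flush with the seat corners and standing on z = 0.

B is a chair. The seat is a 475×469×25 mm slab with its top at z = 473 mm, on four 44×44 mm corner legs (flush with the seat edges, standing on z = 0). A flat backrest 34 mm thick, 343 mm tall, spans the full seat width and rises from the seat top along its +y edge, rear face flush with the rear of the seat.

The chair is on the floor beside the bench on its +y side.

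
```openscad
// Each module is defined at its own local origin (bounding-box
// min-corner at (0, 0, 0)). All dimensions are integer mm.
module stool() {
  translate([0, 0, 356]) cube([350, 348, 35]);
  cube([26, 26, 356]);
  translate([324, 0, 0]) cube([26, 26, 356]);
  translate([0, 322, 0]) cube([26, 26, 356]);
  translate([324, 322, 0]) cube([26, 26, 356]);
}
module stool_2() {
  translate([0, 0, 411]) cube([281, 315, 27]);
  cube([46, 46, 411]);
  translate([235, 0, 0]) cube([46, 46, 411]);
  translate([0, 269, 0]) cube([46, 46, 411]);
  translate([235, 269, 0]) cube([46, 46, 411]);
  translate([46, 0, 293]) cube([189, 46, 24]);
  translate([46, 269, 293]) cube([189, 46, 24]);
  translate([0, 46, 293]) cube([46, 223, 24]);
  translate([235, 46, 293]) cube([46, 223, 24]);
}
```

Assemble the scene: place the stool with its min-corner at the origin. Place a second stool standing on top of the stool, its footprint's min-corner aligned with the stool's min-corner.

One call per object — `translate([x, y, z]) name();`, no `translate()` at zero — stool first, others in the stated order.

stool();
translate([0, 0, 391]) stool_2();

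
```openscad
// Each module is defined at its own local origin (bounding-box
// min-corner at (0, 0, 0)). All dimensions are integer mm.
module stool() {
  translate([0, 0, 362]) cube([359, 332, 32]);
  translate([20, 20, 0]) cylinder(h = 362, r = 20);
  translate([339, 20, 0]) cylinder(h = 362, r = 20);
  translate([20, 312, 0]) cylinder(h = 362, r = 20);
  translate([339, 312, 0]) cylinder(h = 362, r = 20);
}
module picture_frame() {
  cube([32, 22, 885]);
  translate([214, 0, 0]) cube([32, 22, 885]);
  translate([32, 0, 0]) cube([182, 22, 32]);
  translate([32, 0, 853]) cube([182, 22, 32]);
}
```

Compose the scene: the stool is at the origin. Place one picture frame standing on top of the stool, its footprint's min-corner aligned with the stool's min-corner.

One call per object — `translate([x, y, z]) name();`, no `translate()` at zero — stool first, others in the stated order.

stool();
translate([0, 0, 394]) picture_frame();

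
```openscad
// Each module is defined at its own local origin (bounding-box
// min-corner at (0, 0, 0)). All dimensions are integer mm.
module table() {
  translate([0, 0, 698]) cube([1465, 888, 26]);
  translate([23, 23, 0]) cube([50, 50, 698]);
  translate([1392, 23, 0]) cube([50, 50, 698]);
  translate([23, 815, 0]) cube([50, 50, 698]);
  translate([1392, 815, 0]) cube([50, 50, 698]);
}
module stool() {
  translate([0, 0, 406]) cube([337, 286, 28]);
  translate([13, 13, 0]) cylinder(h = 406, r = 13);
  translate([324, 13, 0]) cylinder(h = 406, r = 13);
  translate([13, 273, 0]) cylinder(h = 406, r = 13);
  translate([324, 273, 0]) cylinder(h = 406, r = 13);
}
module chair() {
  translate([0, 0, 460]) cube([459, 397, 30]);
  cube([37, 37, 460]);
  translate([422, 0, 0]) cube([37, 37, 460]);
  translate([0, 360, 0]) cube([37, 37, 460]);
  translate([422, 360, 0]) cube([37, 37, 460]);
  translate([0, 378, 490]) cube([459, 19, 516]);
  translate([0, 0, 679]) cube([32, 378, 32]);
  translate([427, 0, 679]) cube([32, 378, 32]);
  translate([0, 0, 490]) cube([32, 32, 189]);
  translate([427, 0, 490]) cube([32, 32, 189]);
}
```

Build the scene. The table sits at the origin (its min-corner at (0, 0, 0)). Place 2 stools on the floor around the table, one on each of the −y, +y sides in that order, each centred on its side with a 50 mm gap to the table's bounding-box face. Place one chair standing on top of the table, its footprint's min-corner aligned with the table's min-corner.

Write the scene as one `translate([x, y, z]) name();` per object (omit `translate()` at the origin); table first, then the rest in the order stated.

table();
translate([564, -336, 0]) stool();
translate([564, 938, 0]) stool();
translate([0, 0, 724]) chair();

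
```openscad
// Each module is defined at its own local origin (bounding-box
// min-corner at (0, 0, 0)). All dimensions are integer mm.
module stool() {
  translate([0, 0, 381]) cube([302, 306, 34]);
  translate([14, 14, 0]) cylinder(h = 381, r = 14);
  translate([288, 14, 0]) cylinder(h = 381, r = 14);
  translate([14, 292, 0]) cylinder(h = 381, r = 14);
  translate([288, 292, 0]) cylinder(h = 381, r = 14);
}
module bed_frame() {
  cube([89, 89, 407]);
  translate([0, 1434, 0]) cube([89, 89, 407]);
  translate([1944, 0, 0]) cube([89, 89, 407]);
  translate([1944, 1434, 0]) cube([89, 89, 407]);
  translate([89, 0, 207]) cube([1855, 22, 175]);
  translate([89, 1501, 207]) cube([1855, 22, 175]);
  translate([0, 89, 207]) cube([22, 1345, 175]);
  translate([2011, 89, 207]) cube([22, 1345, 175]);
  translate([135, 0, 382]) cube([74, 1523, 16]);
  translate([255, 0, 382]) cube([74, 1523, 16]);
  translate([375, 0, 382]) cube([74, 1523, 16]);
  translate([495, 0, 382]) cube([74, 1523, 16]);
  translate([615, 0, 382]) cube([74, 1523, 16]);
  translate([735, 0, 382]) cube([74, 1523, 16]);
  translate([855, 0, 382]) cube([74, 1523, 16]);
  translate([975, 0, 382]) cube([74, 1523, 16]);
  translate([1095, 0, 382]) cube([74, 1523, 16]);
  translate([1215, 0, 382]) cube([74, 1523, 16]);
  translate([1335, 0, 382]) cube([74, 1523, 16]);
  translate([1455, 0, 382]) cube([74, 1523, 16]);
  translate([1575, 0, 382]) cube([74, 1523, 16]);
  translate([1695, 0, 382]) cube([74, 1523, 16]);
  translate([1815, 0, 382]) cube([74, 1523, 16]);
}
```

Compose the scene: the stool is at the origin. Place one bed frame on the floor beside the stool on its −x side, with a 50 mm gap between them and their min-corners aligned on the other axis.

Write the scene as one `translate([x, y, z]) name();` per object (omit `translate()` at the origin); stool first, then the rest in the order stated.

stool();
translate([-2083, 0, 0]) bed_frame();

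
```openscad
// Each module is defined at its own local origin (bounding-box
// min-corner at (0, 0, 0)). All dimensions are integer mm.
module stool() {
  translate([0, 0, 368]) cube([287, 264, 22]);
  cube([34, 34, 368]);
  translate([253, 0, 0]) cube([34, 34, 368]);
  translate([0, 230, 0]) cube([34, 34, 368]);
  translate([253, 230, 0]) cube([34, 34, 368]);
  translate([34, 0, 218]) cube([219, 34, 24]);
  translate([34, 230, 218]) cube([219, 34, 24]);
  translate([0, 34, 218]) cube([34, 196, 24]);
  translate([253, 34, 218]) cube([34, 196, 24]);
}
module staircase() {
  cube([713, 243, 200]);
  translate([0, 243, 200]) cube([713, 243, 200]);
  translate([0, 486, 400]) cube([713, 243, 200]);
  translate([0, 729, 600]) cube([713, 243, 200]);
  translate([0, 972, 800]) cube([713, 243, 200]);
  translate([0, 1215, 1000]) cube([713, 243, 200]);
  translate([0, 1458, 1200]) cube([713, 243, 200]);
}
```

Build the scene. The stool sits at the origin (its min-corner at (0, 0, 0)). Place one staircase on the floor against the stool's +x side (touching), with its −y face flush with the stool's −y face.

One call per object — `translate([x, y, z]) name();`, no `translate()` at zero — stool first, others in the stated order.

stool();
translate([287, 0, 0]) staircase();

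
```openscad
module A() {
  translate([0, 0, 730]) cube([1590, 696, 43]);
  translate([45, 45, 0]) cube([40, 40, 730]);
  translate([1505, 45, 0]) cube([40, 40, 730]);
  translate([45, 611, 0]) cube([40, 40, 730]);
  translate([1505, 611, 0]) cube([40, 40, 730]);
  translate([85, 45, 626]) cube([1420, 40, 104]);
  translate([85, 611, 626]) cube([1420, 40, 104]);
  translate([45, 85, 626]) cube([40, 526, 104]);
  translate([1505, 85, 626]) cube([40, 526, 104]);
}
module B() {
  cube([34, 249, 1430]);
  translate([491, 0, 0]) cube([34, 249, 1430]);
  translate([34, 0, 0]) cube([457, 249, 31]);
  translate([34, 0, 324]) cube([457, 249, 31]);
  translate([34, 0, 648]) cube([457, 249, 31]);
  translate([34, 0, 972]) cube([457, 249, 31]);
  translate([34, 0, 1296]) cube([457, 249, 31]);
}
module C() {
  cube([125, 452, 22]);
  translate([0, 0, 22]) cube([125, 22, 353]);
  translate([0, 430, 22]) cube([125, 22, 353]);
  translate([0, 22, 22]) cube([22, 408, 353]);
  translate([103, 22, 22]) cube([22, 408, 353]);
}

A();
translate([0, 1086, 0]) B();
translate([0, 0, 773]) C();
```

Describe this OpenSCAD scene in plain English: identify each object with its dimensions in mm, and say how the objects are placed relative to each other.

A is a rectangular dining table. The top is 1590×696×43 mm with its upper surface at z = 773 mm. It stands on four 40×40 mm square legs, each inset 45 mm from the nearest pair of top edges, running from the floor to the underside of the top. Four apron rails, 40 mm thick and 104 mm tall, run between adjacent legs with their top edges flush with the underside of the top and their outer faces flush with the legs' outer faces.

B is a bookshelf 525 mm wide overall, 249 mm deep and 1430 mm tall. The two sides are 34 mm thick vertical panels. 5 horizontal shelves of 31 mm thickness span between the inner faces of the sides; the lowest shelf sits on the floor and shelves are stacked with a clear vertical gap of 293 mm between each pair.

C is an open storage box with external size 125×452×375 mm and wall thickness 22 mm (the base is also 22 mm thick). The base covers the whole footprint; the four walls stand on the base, with the y-facing walls full-width and the x-facing walls fitting between their inner faces.

The bookshelf is on the floor beside the table on its +y side. The open box is on top of the table.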